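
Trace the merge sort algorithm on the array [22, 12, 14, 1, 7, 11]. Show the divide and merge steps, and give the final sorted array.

Merge sort trace:

Split: [22, 12, 14, 1, 7, 11] -> [22, 12, 14] and [1, 7, 11]
  Split: [22, 12, 14] -> [22] and [12, 14]
    Split: [12, 14] -> [12] and [14]
    Merge: [12] + [14] -> [12, 14]
  Merge: [22] + [12, 14] -> [12, 14, 22]
  Split: [1, 7, 11] -> [1] and [7, 11]
    Split: [7, 11] -> [7] and [11]
    Merge: [7] + [11] -> [7, 11]
  Merge: [1] + [7, 11] -> [1, 7, 11]
Merge: [12, 14, 22] + [1, 7, 11] -> [1, 7, 11, 12, 14, 22]

Final sorted array: [1, 7, 11, 12, 14, 22]

The merge sort proceeds by recursively splitting the array and merging sorted halves.
After all merges, the sorted array is [1, 7, 11, 12, 14, 22].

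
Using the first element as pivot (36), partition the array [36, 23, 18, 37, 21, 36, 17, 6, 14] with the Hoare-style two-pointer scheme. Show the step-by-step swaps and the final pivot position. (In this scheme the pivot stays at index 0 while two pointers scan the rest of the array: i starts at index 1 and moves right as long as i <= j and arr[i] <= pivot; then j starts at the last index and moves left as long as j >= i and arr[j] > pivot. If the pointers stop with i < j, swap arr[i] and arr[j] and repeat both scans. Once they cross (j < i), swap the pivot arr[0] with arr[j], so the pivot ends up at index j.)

Hoare-style two-pointer partition with pivot = 36:

Initial array: [36, 23, 18, 37, 21, 36, 17, 6, 14]

Pointers start at i = 1, j = 8.
i stops at index 3 (arr[3]=37 > 36), j stops at index 8 (arr[8]=14 <= 36): swap arr[3] and arr[8], array becomes [36, 23, 18, 14, 21, 36, 17, 6, 37]
i ends at 8, j ends at 7: the pointers have crossed (j < i), so scanning stops.

Swap pivot arr[0] with arr[7] to place pivot at position 7: [6, 23, 18, 14, 21, 36, 17, 36, 37]
Pivot position: 7

After partitioning with pivot 36, the array becomes [6, 23, 18, 14, 21, 36, 17, 36, 37]. The pivot is placed at index 7. All elements to the left of the pivot are <= 36, and all elements to the right are > 36.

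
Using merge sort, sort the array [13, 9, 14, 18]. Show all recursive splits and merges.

Merge sort trace:

Split: [13, 9, 14, 18] -> [13, 9] and [14, 18]
  Split: [13, 9] -> [13] and [9]
  Merge: [13] + [9] -> [9, 13]
  Split: [14, 18] -> [14] and [18]
  Merge: [14] + [18] -> [14, 18]
Merge: [9, 13] + [14, 18] -> [9, 13, 14, 18]

Final sorted array: [9, 13, 14, 18]

The merge sort proceeds by recursively splitting the array and merging sorted halves.
After all merges, the sorted array is [9, 13, 14, 18].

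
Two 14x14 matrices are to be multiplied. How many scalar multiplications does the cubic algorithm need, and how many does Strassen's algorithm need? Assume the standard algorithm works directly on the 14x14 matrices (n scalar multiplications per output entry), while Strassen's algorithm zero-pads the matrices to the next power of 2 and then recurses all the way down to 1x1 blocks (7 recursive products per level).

Matrix multiplication for 14x14 matrices:

Strassen's algorithm requires power-of-2 dimensions. Pad 14x14 to 16x16 (next power of 2).

Standard algorithm: 14^3 = 2744 multiplications
Strassen's algorithm: 7^(log2(16)) = 7^4 = 2401 multiplications
Savings: 2744 - 2401 = 343 multiplications

Standard: 2744 multiplications (14^3). Strassen: 2401 multiplications (7^4, after padding to 16x16). Strassen reduces 8 recursive multiplications to 7 at each level.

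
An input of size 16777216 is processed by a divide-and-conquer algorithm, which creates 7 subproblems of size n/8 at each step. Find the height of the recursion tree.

For divide and conquer with division factor 8:

Problem sizes at each level:
Level 0: 16777216
Level 1: 2097152
Level 2: 262144
Level 3: 32768
Level 4: 4096
Level 5: 512
Level 6: 64
Level 7: 8
Level 8: 1

The root is level 0 and the size-1 base case is level 8 (the tree spans levels 0 through 8, i.e. 9 levels counting the root), so the depth is the number of divisions: log_8(16777216) = 8

The recursion tree depth is log_8(16777216) = 8. At each level, the problem size is divided by 8, so it takes 8 divisions to reduce to a base case of size 1. The algorithm makes 7 recursive calls at each level.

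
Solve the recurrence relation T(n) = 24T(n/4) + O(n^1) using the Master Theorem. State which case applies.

Master Theorem for T(n) = 24T(n/4) + O(n^1):

a = 24, b = 4, c = 1
log_b(a) = log_4(24) = 2.2925

Case 1: c = 1 < log_4(24) = 2.2925
T(n) = O(n^(log_4 24))

For T(n) = 24T(n/4) + O(n^1): log_4(24) = 2.2925. This is Case 1 of the Master Theorem (c < log_b(a), work dominated by leaves), giving O(n^(log_4 24)).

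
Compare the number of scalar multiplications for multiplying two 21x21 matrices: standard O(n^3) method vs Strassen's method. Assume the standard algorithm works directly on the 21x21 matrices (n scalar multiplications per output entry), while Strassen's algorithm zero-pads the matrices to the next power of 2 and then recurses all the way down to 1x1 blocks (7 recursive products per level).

Matrix multiplication for 21x21 matrices:

Strassen's algorithm requires power-of-2 dimensions. Pad 21x21 to 32x32 (next power of 2).

Standard algorithm: 21^3 = 9261 multiplications
Strassen's algorithm: 7^(log2(32)) = 7^5 = 16807 multiplications
Difference: 9261 - 16807 = -7546 (Strassen uses MORE here due to padding overhead — for small or just-over-power-of-2 n, padding can outweigh the per-level savings)

Standard: 9261 multiplications (21^3). Strassen: 16807 multiplications (7^5, after padding to 32x32). Strassen reduces 8 recursive multiplications to 7 at each level.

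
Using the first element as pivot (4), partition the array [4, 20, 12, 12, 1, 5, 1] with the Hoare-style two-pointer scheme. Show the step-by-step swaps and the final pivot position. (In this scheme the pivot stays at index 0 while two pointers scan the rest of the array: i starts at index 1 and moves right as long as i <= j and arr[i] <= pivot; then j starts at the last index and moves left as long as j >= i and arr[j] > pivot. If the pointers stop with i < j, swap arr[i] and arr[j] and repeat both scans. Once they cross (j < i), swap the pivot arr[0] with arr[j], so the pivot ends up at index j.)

Hoare-style two-pointer partition with pivot = 4:

Initial array: [4, 20, 12, 12, 1, 5, 1]

Pointers start at i = 1, j = 6.
i stops at index 1 (arr[1]=20 > 4), j stops at index 6 (arr[6]=1 <= 4): swap arr[1] and arr[6], array becomes [4, 1, 12, 12, 1, 5, 20]
i stops at index 2 (arr[2]=12 > 4), j stops at index 4 (arr[4]=1 <= 4): swap arr[2] and arr[4], array becomes [4, 1, 1, 12, 12, 5, 20]
i ends at 3, j ends at 2: the pointers have crossed (j < i), so scanning stops.

Swap pivot arr[0] with arr[2] to place pivot at position 2: [1, 1, 4, 12, 12, 5, 20]
Pivot position: 2

After partitioning with pivot 4, the array becomes [1, 1, 4, 12, 12, 5, 20]. The pivot is placed at index 2. All elements to the left of the pivot are <= 4, and all elements to the right are > 4.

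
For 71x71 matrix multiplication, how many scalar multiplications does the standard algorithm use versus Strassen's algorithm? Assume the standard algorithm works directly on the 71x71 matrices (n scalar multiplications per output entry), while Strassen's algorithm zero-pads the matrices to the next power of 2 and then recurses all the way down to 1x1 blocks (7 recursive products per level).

Matrix multiplication for 71x71 matrices:

Strassen's algorithm requires power-of-2 dimensions. Pad 71x71 to 128x128 (next power of 2).

Standard algorithm: 71^3 = 357911 multiplications
Strassen's algorithm: 7^(log2(128)) = 7^7 = 823543 multiplications
Difference: 357911 - 823543 = -465632 (Strassen uses MORE here due to padding overhead — for small or just-over-power-of-2 n, padding can outweigh the per-level savings)

Standard: 357911 multiplications (71^3). Strassen: 823543 multiplications (7^7, after padding to 128x128). Strassen reduces 8 recursive multiplications to 7 at each level.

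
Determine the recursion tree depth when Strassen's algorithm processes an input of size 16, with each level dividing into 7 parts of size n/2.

For divide and conquer with division factor 2:

Problem sizes at each level:
Level 0: 16
Level 1: 8
Level 2: 4
Level 3: 2
Level 4: 1

The root is level 0 and the size-1 base case is level 4 (the tree spans levels 0 through 4, i.e. 5 levels counting the root), so the depth is the number of divisions: log_2(16) = 4

The recursion tree depth is log_2(16) = 4. At each level, the problem size is divided by 2, so it takes 4 divisions to reduce to a base case of size 1. The algorithm makes 7 recursive calls at each level.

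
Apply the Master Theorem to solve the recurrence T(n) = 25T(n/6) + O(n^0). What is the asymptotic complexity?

Master Theorem for T(n) = 25T(n/6) + O(n^0):

a = 25, b = 6, c = 0
log_b(a) = log_6(25) = 1.7965

Case 1: c = 0 < log_6(25) = 1.7965
T(n) = O(n^(log_6 25))

For T(n) = 25T(n/6) + O(n^0): log_6(25) = 1.7965. This is Case 1 of the Master Theorem (c < log_b(a), work dominated by leaves), giving O(n^(log_6 25)).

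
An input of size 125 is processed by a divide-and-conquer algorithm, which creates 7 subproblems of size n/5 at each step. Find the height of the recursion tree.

For divide and conquer with division factor 5:

Problem sizes at each level:
Level 0: 125
Level 1: 25
Level 2: 5
Level 3: 1

The root is level 0 and the size-1 base case is level 3 (the tree spans levels 0 through 3, i.e. 4 levels counting the root), so the depth is the number of divisions: log_5(125) = 3

The recursion tree depth is log_5(125) = 3. At each level, the problem size is divided by 5, so it takes 3 divisions to reduce to a base case of size 1. The algorithm makes 7 recursive calls at each level.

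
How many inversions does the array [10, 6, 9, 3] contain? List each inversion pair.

Finding inversions in [10, 6, 9, 3]:

(0, 1): arr[0]=10 > arr[1]=6
(0, 2): arr[0]=10 > arr[2]=9
(0, 3): arr[0]=10 > arr[3]=3
(1, 3): arr[1]=6 > arr[3]=3
(2, 3): arr[2]=9 > arr[3]=3

Total inversions: 5

The array has 5 inversion(s): (0,1), (0,2), (0,3), (1,3), (2,3). Each pair (i,j) satisfies i < j and arr[i] > arr[j].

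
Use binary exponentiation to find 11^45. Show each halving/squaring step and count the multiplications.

Computing 11^45 by squaring (build up from 11^1; each line after the first costs one multiplication):

11^1 = 11
11^2 = (11^1)^2 = 11^2 = 121
11^4 = (11^2)^2 = 121^2 = 14641
11^5 = 11 * 11^4 = 11 * 14641 = 161051
11^10 = (11^5)^2 = 161051^2 = 25937424601
11^11 = 11 * 11^10 = 11 * 25937424601 = 285311670611
11^22 = (11^11)^2 = 285311670611^2 = 81402749386839761113321
11^44 = (11^22)^2 = 81402749386839761113321^2 = 6626407607736641103900260617069258125403649041
11^45 = 11 * 11^44 = 11 * 6626407607736641103900260617069258125403649041 = 72890483685103052142902866787761839379440139451

Result: 72890483685103052142902866787761839379440139451
Multiplications needed: 8 (8 lines after 11^1)

11^45 = 72890483685103052142902866787761839379440139451. Using exponentiation by squaring, this requires 8 multiplications. The key idea: if the exponent is even, square the half-power; if odd, multiply by the base once.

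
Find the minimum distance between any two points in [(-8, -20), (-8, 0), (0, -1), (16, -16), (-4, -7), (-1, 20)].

Computing all pairwise distances among 6 points:

d((-8, -20), (-8, 0)) = 20.0
d((-8, -20), (0, -1)) = 20.6155
d((-8, -20), (16, -16)) = 24.3311
d((-8, -20), (-4, -7)) = 13.6015
d((-8, -20), (-1, 20)) = 40.6079
d((-8, 0), (0, -1)) = 8.0623
d((-8, 0), (16, -16)) = 28.8444
d((-8, 0), (-4, -7)) = 8.0623
d((-8, 0), (-1, 20)) = 21.1896
d((0, -1), (16, -16)) = 21.9317
d((0, -1), (-4, -7)) = 7.2111 <-- minimum
d((0, -1), (-1, 20)) = 21.0238
d((16, -16), (-4, -7)) = 21.9317
d((16, -16), (-1, 20)) = 39.8121
d((-4, -7), (-1, 20)) = 27.1662

Closest pair: (0, -1) and (-4, -7) with distance 7.2111

The closest pair is (0, -1) and (-4, -7) with Euclidean distance 7.2111. For 6 points, brute-force pairwise comparison is shown above. For large n, the divide-and-conquer algorithm (sort by x, recurse on halves, check the dividing strip) achieves O(n log n).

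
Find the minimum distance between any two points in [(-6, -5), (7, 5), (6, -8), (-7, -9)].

Computing all pairwise distances among 4 points:

d((-6, -5), (7, 5)) = 16.4012
d((-6, -5), (6, -8)) = 12.3693
d((-6, -5), (-7, -9)) = 4.1231 <-- minimum
d((7, 5), (6, -8)) = 13.0384
d((7, 5), (-7, -9)) = 19.799
d((6, -8), (-7, -9)) = 13.0384

Closest pair: (-6, -5) and (-7, -9) with distance 4.1231

The closest pair is (-6, -5) and (-7, -9) with Euclidean distance 4.1231. For 4 points, brute-force pairwise comparison is shown above. For large n, the divide-and-conquer algorithm (sort by x, recurse on halves, check the dividing strip) achieves O(n log n).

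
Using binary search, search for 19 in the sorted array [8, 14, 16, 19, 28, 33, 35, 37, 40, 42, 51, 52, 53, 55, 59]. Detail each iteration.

Binary search for 19 in [8, 14, 16, 19, 28, 33, 35, 37, 40, 42, 51, 52, 53, 55, 59]:

lo=0, hi=14, mid=7, arr[mid]=37 -> 37 > 19, search left half
lo=0, hi=6, mid=3, arr[mid]=19 -> Found target at index 3!

Binary search finds 19 at index 3 after 2 comparisons. The search repeatedly halves the search space by comparing with the middle element.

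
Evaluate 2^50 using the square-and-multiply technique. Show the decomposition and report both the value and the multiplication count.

Computing 2^50 by squaring (build up from 2^1; each line after the first costs one multiplication):

2^1 = 2
2^2 = (2^1)^2 = 2^2 = 4
2^3 = 2 * 2^2 = 2 * 4 = 8
2^6 = (2^3)^2 = 8^2 = 64
2^12 = (2^6)^2 = 64^2 = 4096
2^24 = (2^12)^2 = 4096^2 = 16777216
2^25 = 2 * 2^24 = 2 * 16777216 = 33554432
2^50 = (2^25)^2 = 33554432^2 = 1125899906842624

Result: 1125899906842624
Multiplications needed: 7 (7 lines after 2^1)

2^50 = 1125899906842624. Using exponentiation by squaring, this requires 7 multiplications. The key idea: if the exponent is even, square the half-power; if odd, multiply by the base once.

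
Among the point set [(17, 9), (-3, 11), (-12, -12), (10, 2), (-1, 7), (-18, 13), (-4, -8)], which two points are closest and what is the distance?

Computing all pairwise distances among 7 points:

d((17, 9), (-3, 11)) = 20.0998
d((17, 9), (-12, -12)) = 35.805
d((17, 9), (10, 2)) = 9.8995
d((17, 9), (-1, 7)) = 18.1108
d((17, 9), (-18, 13)) = 35.2278
d((17, 9), (-4, -8)) = 27.0185
d((-3, 11), (-12, -12)) = 24.6982
d((-3, 11), (10, 2)) = 15.8114
d((-3, 11), (-1, 7)) = 4.4721 <-- minimum
d((-3, 11), (-18, 13)) = 15.1327
d((-3, 11), (-4, -8)) = 19.0263
d((-12, -12), (10, 2)) = 26.0768
d((-12, -12), (-1, 7)) = 21.9545
d((-12, -12), (-18, 13)) = 25.7099
d((-12, -12), (-4, -8)) = 8.9443
d((10, 2), (-1, 7)) = 12.083
d((10, 2), (-18, 13)) = 30.0832
d((10, 2), (-4, -8)) = 17.2047
d((-1, 7), (-18, 13)) = 18.0278
d((-1, 7), (-4, -8)) = 15.2971
d((-18, 13), (-4, -8)) = 25.2389

Closest pair: (-3, 11) and (-1, 7) with distance 4.4721

The closest pair is (-3, 11) and (-1, 7) with Euclidean distance 4.4721. For 7 points, brute-force pairwise comparison is shown above. For large n, the divide-and-conquer algorithm (sort by x, recurse on halves, check the dividing strip) achieves O(n log n).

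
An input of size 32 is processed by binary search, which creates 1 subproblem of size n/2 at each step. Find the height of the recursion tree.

For divide and conquer with division factor 2:

Problem sizes at each level:
Level 0: 32
Level 1: 16
Level 2: 8
Level 3: 4
Level 4: 2
Level 5: 1

The root is level 0 and the size-1 base case is level 5 (the tree spans levels 0 through 5, i.e. 6 levels counting the root), so the depth is the number of divisions: log_2(32) = 5

The recursion tree depth is log_2(32) = 5. At each level, the problem size is divided by 2, so it takes 5 divisions to reduce to a base case of size 1. The algorithm makes 1 recursive call at each level.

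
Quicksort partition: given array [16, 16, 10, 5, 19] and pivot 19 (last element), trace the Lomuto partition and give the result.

Lomuto partition with pivot = 19:

Initial array: [16, 16, 10, 5, 19]

arr[0]=16 <= 19: swap with position 0, array becomes [16, 16, 10, 5, 19]
arr[1]=16 <= 19: swap with position 1, array becomes [16, 16, 10, 5, 19]
arr[2]=10 <= 19: swap with position 2, array becomes [16, 16, 10, 5, 19]
arr[3]=5 <= 19: swap with position 3, array becomes [16, 16, 10, 5, 19]

Place pivot at position 4: [16, 16, 10, 5, 19]
Pivot position: 4

After partitioning with pivot 19, the array becomes [16, 16, 10, 5, 19]. The pivot is placed at index 4. All elements to the left of the pivot are <= 19, and all elements to the right are > 19.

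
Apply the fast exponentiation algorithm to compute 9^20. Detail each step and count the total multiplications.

Computing 9^20 by squaring (build up from 9^1; each line after the first costs one multiplication):

9^1 = 9
9^2 = (9^1)^2 = 9^2 = 81
9^4 = (9^2)^2 = 81^2 = 6561
9^5 = 9 * 9^4 = 9 * 6561 = 59049
9^10 = (9^5)^2 = 59049^2 = 3486784401
9^20 = (9^10)^2 = 3486784401^2 = 12157665459056928801

Result: 12157665459056928801
Multiplications needed: 5 (5 lines after 9^1)

9^20 = 12157665459056928801. Using exponentiation by squaring, this requires 5 multiplications. The key idea: if the exponent is even, square the half-power; if odd, multiply by the base once.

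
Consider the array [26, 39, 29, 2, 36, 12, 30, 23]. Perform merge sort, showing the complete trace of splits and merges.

Merge sort trace:

Split: [26, 39, 29, 2, 36, 12, 30, 23] -> [26, 39, 29, 2] and [36, 12, 30, 23]
  Split: [26, 39, 29, 2] -> [26, 39] and [29, 2]
    Split: [26, 39] -> [26] and [39]
    Merge: [26] + [39] -> [26, 39]
    Split: [29, 2] -> [29] and [2]
    Merge: [29] + [2] -> [2, 29]
  Merge: [26, 39] + [2, 29] -> [2, 26, 29, 39]
  Split: [36, 12, 30, 23] -> [36, 12] and [30, 23]
    Split: [36, 12] -> [36] and [12]
    Merge: [36] + [12] -> [12, 36]
    Split: [30, 23] -> [30] and [23]
    Merge: [30] + [23] -> [23, 30]
  Merge: [12, 36] + [23, 30] -> [12, 23, 30, 36]
Merge: [2, 26, 29, 39] + [12, 23, 30, 36] -> [2, 12, 23, 26, 29, 30, 36, 39]

Final sorted array: [2, 12, 23, 26, 29, 30, 36, 39]

The merge sort proceeds by recursively splitting the array and merging sorted halves.
After all merges, the sorted array is [2, 12, 23, 26, 29, 30, 36, 39].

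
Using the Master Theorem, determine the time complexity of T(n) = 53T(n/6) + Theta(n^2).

Master Theorem for T(n) = 53T(n/6) + O(n^2):

a = 53, b = 6, c = 2
log_b(a) = log_6(53) = 2.2159

Case 1: c = 2 < log_6(53) = 2.2159
T(n) = O(n^(log_6 53))

For T(n) = 53T(n/6) + O(n^2): log_6(53) = 2.2159. This is Case 1 of the Master Theorem (c < log_b(a), work dominated by leaves), giving O(n^(log_6 53)).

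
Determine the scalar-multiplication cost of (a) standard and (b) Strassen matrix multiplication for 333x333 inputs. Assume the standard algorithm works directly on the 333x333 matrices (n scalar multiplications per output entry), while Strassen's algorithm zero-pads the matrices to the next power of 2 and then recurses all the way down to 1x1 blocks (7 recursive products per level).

Matrix multiplication for 333x333 matrices:

Strassen's algorithm requires power-of-2 dimensions. Pad 333x333 to 512x512 (next power of 2).

Standard algorithm: 333^3 = 36926037 multiplications
Strassen's algorithm: 7^(log2(512)) = 7^9 = 40353607 multiplications
Difference: 36926037 - 40353607 = -3427570 (Strassen uses MORE here due to padding overhead — for small or just-over-power-of-2 n, padding can outweigh the per-level savings)

Standard: 36926037 multiplications (333^3). Strassen: 40353607 multiplications (7^9, after padding to 512x512). Strassen reduces 8 recursive multiplications to 7 at each level.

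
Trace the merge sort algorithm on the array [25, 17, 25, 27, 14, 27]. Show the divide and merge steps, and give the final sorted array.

Merge sort trace:

Split: [25, 17, 25, 27, 14, 27] -> [25, 17, 25] and [27, 14, 27]
  Split: [25, 17, 25] -> [25] and [17, 25]
    Split: [17, 25] -> [17] and [25]
    Merge: [17] + [25] -> [17, 25]
  Merge: [25] + [17, 25] -> [17, 25, 25]
  Split: [27, 14, 27] -> [27] and [14, 27]
    Split: [14, 27] -> [14] and [27]
    Merge: [14] + [27] -> [14, 27]
  Merge: [27] + [14, 27] -> [14, 27, 27]
Merge: [17, 25, 25] + [14, 27, 27] -> [14, 17, 25, 25, 27, 27]

Final sorted array: [14, 17, 25, 25, 27, 27]

The merge sort proceeds by recursively splitting the array and merging sorted halves.
After all merges, the sorted array is [14, 17, 25, 25, 27, 27].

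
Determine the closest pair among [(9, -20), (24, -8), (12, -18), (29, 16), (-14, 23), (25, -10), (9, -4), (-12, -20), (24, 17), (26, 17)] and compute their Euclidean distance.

Computing all pairwise distances among 10 points:

d((9, -20), (24, -8)) = 19.2094
d((9, -20), (12, -18)) = 3.6056
d((9, -20), (29, 16)) = 41.1825
d((9, -20), (-14, 23)) = 48.7647
d((9, -20), (25, -10)) = 18.868
d((9, -20), (9, -4)) = 16.0
d((9, -20), (-12, -20)) = 21.0
d((9, -20), (24, 17)) = 39.9249
d((9, -20), (26, 17)) = 40.7185
d((24, -8), (12, -18)) = 15.6205
d((24, -8), (29, 16)) = 24.5153
d((24, -8), (-14, 23)) = 49.0408
d((24, -8), (25, -10)) = 2.2361
d((24, -8), (9, -4)) = 15.5242
d((24, -8), (-12, -20)) = 37.9473
d((24, -8), (24, 17)) = 25.0
d((24, -8), (26, 17)) = 25.0799
d((12, -18), (29, 16)) = 38.0132
d((12, -18), (-14, 23)) = 48.5489
d((12, -18), (25, -10)) = 15.2643
d((12, -18), (9, -4)) = 14.3178
d((12, -18), (-12, -20)) = 24.0832
d((12, -18), (24, 17)) = 37.0
d((12, -18), (26, 17)) = 37.6962
d((29, 16), (-14, 23)) = 43.566
d((29, 16), (25, -10)) = 26.3059
d((29, 16), (9, -4)) = 28.2843
d((29, 16), (-12, -20)) = 54.5619
d((29, 16), (24, 17)) = 5.099
d((29, 16), (26, 17)) = 3.1623
d((-14, 23), (25, -10)) = 51.0882
d((-14, 23), (9, -4)) = 35.4683
d((-14, 23), (-12, -20)) = 43.0465
d((-14, 23), (24, 17)) = 38.4708
d((-14, 23), (26, 17)) = 40.4475
d((25, -10), (9, -4)) = 17.088
d((25, -10), (-12, -20)) = 38.3275
d((25, -10), (24, 17)) = 27.0185
d((25, -10), (26, 17)) = 27.0185
d((9, -4), (-12, -20)) = 26.4008
d((9, -4), (24, 17)) = 25.807
d((9, -4), (26, 17)) = 27.0185
d((-12, -20), (24, 17)) = 51.6236
d((-12, -20), (26, 17)) = 53.0377
d((24, 17), (26, 17)) = 2.0 <-- minimum

Closest pair: (24, 17) and (26, 17) with distance 2.0

The closest pair is (24, 17) and (26, 17) with Euclidean distance 2.0. For 10 points, brute-force pairwise comparison is shown above. For large n, the divide-and-conquer algorithm (sort by x, recurse on halves, check the dividing strip) achieves O(n log n).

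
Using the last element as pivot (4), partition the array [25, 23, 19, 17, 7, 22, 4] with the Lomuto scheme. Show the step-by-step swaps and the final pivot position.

Lomuto partition with pivot = 4:

Initial array: [25, 23, 19, 17, 7, 22, 4]

arr[0]=25 > 4: no swap
arr[1]=23 > 4: no swap
arr[2]=19 > 4: no swap
arr[3]=17 > 4: no swap
arr[4]=7 > 4: no swap
arr[5]=22 > 4: no swap

Place pivot at position 0: [4, 23, 19, 17, 7, 22, 25]
Pivot position: 0

After partitioning with pivot 4, the array becomes [4, 23, 19, 17, 7, 22, 25]. The pivot is placed at index 0. All elements to the left of the pivot are <= 4, and all elements to the right are > 4.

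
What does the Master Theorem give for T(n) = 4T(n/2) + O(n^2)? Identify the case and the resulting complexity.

Master Theorem for T(n) = 4T(n/2) + O(n^2):

a = 4, b = 2, c = 2
log_b(a) = log_2(4) = 2.0000

Case 2: c = 2 = log_2(4) = 2.0000
T(n) = O(n^2 log n) = O(n^2 log n)

For T(n) = 4T(n/2) + O(n^2): log_2(4) = 2.0000. This is Case 2 of the Master Theorem (c = log_b(a), equal work at all levels), giving O(n^2 log n).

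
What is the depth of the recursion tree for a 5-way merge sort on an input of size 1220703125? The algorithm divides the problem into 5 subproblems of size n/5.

For divide and conquer with division factor 5:

Problem sizes at each level:
Level 0: 1220703125
Level 1: 244140625
Level 2: 48828125
Level 3: 9765625
Level 4: 1953125
Level 5: 390625
Level 6: 78125
Level 7: 15625
Level 8: 3125
Level 9: 625
Level 10: 125
Level 11: 25
Level 12: 5
Level 13: 1

The root is level 0 and the size-1 base case is level 13 (the tree spans levels 0 through 13, i.e. 14 levels counting the root), so the depth is the number of divisions: log_5(1220703125) = 13

The recursion tree depth is log_5(1220703125) = 13. At each level, the problem size is divided by 5, so it takes 13 divisions to reduce to a base case of size 1. The algorithm makes 5 recursive calls at each level.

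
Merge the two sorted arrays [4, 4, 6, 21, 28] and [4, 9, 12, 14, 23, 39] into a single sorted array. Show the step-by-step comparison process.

Merging process:

Compare 4 vs 4: take 4 from left. Merged: [4]
Compare 4 vs 4: take 4 from left. Merged: [4, 4]
Compare 6 vs 4: take 4 from right. Merged: [4, 4, 4]
Compare 6 vs 9: take 6 from left. Merged: [4, 4, 4, 6]
Compare 21 vs 9: take 9 from right. Merged: [4, 4, 4, 6, 9]
Compare 21 vs 12: take 12 from right. Merged: [4, 4, 4, 6, 9, 12]
Compare 21 vs 14: take 14 from right. Merged: [4, 4, 4, 6, 9, 12, 14]
Compare 21 vs 23: take 21 from left. Merged: [4, 4, 4, 6, 9, 12, 14, 21]
Compare 28 vs 23: take 23 from right. Merged: [4, 4, 4, 6, 9, 12, 14, 21, 23]
Compare 28 vs 39: take 28 from left. Merged: [4, 4, 4, 6, 9, 12, 14, 21, 23, 28]
Append remaining from right: [39]. Merged: [4, 4, 4, 6, 9, 12, 14, 21, 23, 28, 39]

Final merged array: [4, 4, 4, 6, 9, 12, 14, 21, 23, 28, 39]
Total comparisons: 10

The merged array is [4, 4, 4, 6, 9, 12, 14, 21, 23, 28, 39], requiring 10 comparisons. The merge step runs in O(n) time where n is the total number of elements.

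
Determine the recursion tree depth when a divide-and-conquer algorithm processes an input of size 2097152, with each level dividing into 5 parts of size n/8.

For divide and conquer with division factor 8:

Problem sizes at each level:
Level 0: 2097152
Level 1: 262144
Level 2: 32768
Level 3: 4096
Level 4: 512
Level 5: 64
Level 6: 8
Level 7: 1

The root is level 0 and the size-1 base case is level 7 (the tree spans levels 0 through 7, i.e. 8 levels counting the root), so the depth is the number of divisions: log_8(2097152) = 7

The recursion tree depth is log_8(2097152) = 7. At each level, the problem size is divided by 8, so it takes 7 divisions to reduce to a base case of size 1. The algorithm makes 5 recursive calls at each level.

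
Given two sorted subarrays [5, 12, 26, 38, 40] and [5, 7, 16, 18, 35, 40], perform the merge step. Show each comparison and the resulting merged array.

Merging process:

Compare 5 vs 5: take 5 from left. Merged: [5]
Compare 12 vs 5: take 5 from right. Merged: [5, 5]
Compare 12 vs 7: take 7 from right. Merged: [5, 5, 7]
Compare 12 vs 16: take 12 from left. Merged: [5, 5, 7, 12]
Compare 26 vs 16: take 16 from right. Merged: [5, 5, 7, 12, 16]
Compare 26 vs 18: take 18 from right. Merged: [5, 5, 7, 12, 16, 18]
Compare 26 vs 35: take 26 from left. Merged: [5, 5, 7, 12, 16, 18, 26]
Compare 38 vs 35: take 35 from right. Merged: [5, 5, 7, 12, 16, 18, 26, 35]
Compare 38 vs 40: take 38 from left. Merged: [5, 5, 7, 12, 16, 18, 26, 35, 38]
Compare 40 vs 40: take 40 from left. Merged: [5, 5, 7, 12, 16, 18, 26, 35, 38, 40]
Append remaining from right: [40]. Merged: [5, 5, 7, 12, 16, 18, 26, 35, 38, 40, 40]

Final merged array: [5, 5, 7, 12, 16, 18, 26, 35, 38, 40, 40]
Total comparisons: 10

The merged array is [5, 5, 7, 12, 16, 18, 26, 35, 38, 40, 40], requiring 10 comparisons. The merge step runs in O(n) time where n is the total number of elements.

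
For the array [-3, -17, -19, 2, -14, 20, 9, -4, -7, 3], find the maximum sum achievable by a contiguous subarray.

Using Kadane's algorithm on [-3, -17, -19, 2, -14, 20, 9, -4, -7, 3]:

Scanning through the array:
Position 1 (value -17): max_ending_here = -17, max_so_far = -3
Position 2 (value -19): max_ending_here = -19, max_so_far = -3
Position 3 (value 2): max_ending_here = 2, max_so_far = 2
Position 4 (value -14): max_ending_here = -12, max_so_far = 2
Position 5 (value 20): max_ending_here = 20, max_so_far = 20
Position 6 (value 9): max_ending_here = 29, max_so_far = 29
Position 7 (value -4): max_ending_here = 25, max_so_far = 29
Position 8 (value -7): max_ending_here = 18, max_so_far = 29
Position 9 (value 3): max_ending_here = 21, max_so_far = 29

Maximum subarray: [20, 9]
Maximum sum: 29

The maximum subarray is [20, 9] with sum 29. This subarray runs from index 5 to index 6.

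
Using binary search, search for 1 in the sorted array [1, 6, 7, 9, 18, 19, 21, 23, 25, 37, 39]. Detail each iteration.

Binary search for 1 in [1, 6, 7, 9, 18, 19, 21, 23, 25, 37, 39]:

lo=0, hi=10, mid=5, arr[mid]=19 -> 19 > 1, search left half
lo=0, hi=4, mid=2, arr[mid]=7 -> 7 > 1, search left half
lo=0, hi=1, mid=0, arr[mid]=1 -> Found target at index 0!

Binary search finds 1 at index 0 after 3 comparisons. The search repeatedly halves the search space by comparing with the middle element.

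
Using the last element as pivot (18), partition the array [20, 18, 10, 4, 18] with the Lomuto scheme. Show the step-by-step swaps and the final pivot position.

Lomuto partition with pivot = 18:

Initial array: [20, 18, 10, 4, 18]

arr[0]=20 > 18: no swap
arr[1]=18 <= 18: swap with position 0, array becomes [18, 20, 10, 4, 18]
arr[2]=10 <= 18: swap with position 1, array becomes [18, 10, 20, 4, 18]
arr[3]=4 <= 18: swap with position 2, array becomes [18, 10, 4, 20, 18]

Place pivot at position 3: [18, 10, 4, 18, 20]
Pivot position: 3

After partitioning with pivot 18, the array becomes [18, 10, 4, 18, 20]. The pivot is placed at index 3. All elements to the left of the pivot are <= 18, and all elements to the right are > 18.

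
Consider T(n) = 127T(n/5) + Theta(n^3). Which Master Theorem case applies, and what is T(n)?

Master Theorem for T(n) = 127T(n/5) + O(n^3):

a = 127, b = 5, c = 3
log_b(a) = log_5(127) = 3.0099

Case 1: c = 3 < log_5(127) = 3.0099
T(n) = O(n^(log_5 127))

For T(n) = 127T(n/5) + O(n^3): log_5(127) = 3.0099. This is Case 1 of the Master Theorem (c < log_b(a), work dominated by leaves), giving O(n^(log_5 127)).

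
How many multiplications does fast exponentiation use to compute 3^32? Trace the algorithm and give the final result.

Computing 3^32 by squaring (build up from 3^1; each line after the first costs one multiplication):

3^1 = 3
3^2 = (3^1)^2 = 3^2 = 9
3^4 = (3^2)^2 = 9^2 = 81
3^8 = (3^4)^2 = 81^2 = 6561
3^16 = (3^8)^2 = 6561^2 = 43046721
3^32 = (3^16)^2 = 43046721^2 = 1853020188851841

Result: 1853020188851841
Multiplications needed: 5 (5 lines after 3^1)

3^32 = 1853020188851841. Using exponentiation by squaring, this requires 5 multiplications. The key idea: if the exponent is even, square the half-power; if odd, multiply by the base once.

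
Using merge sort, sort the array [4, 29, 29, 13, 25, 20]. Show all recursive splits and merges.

Merge sort trace:

Split: [4, 29, 29, 13, 25, 20] -> [4, 29, 29] and [13, 25, 20]
  Split: [4, 29, 29] -> [4] and [29, 29]
    Split: [29, 29] -> [29] and [29]
    Merge: [29] + [29] -> [29, 29]
  Merge: [4] + [29, 29] -> [4, 29, 29]
  Split: [13, 25, 20] -> [13] and [25, 20]
    Split: [25, 20] -> [25] and [20]
    Merge: [25] + [20] -> [20, 25]
  Merge: [13] + [20, 25] -> [13, 20, 25]
Merge: [4, 29, 29] + [13, 20, 25] -> [4, 13, 20, 25, 29, 29]

Final sorted array: [4, 13, 20, 25, 29, 29]

The merge sort proceeds by recursively splitting the array and merging sorted halves.
After all merges, the sorted array is [4, 13, 20, 25, 29, 29].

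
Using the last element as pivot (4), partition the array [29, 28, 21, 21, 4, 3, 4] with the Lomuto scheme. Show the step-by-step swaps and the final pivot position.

Lomuto partition with pivot = 4:

Initial array: [29, 28, 21, 21, 4, 3, 4]

arr[0]=29 > 4: no swap
arr[1]=28 > 4: no swap
arr[2]=21 > 4: no swap
arr[3]=21 > 4: no swap
arr[4]=4 <= 4: swap with position 0, array becomes [4, 28, 21, 21, 29, 3, 4]
arr[5]=3 <= 4: swap with position 1, array becomes [4, 3, 21, 21, 29, 28, 4]

Place pivot at position 2: [4, 3, 4, 21, 29, 28, 21]
Pivot position: 2

After partitioning with pivot 4, the array becomes [4, 3, 4, 21, 29, 28, 21]. The pivot is placed at index 2. All elements to the left of the pivot are <= 4, and all elements to the right are > 4.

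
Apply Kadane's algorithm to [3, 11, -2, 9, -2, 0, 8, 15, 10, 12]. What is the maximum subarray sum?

Using Kadane's algorithm on [3, 11, -2, 9, -2, 0, 8, 15, 10, 12]:

Scanning through the array:
Position 1 (value 11): max_ending_here = 14, max_so_far = 14
Position 2 (value -2): max_ending_here = 12, max_so_far = 14
Position 3 (value 9): max_ending_here = 21, max_so_far = 21
Position 4 (value -2): max_ending_here = 19, max_so_far = 21
Position 5 (value 0): max_ending_here = 19, max_so_far = 21
Position 6 (value 8): max_ending_here = 27, max_so_far = 27
Position 7 (value 15): max_ending_here = 42, max_so_far = 42
Position 8 (value 10): max_ending_here = 52, max_so_far = 52
Position 9 (value 12): max_ending_here = 64, max_so_far = 64

Maximum subarray: [3, 11, -2, 9, -2, 0, 8, 15, 10, 12]
Maximum sum: 64

The maximum subarray is [3, 11, -2, 9, -2, 0, 8, 15, 10, 12] with sum 64. This subarray runs from index 0 to index 9.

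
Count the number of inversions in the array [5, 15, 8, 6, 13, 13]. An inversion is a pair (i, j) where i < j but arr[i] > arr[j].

Finding inversions in [5, 15, 8, 6, 13, 13]:

(1, 2): arr[1]=15 > arr[2]=8
(1, 3): arr[1]=15 > arr[3]=6
(1, 4): arr[1]=15 > arr[4]=13
(1, 5): arr[1]=15 > arr[5]=13
(2, 3): arr[2]=8 > arr[3]=6

Total inversions: 5

The array has 5 inversion(s): (1,2), (1,3), (1,4), (1,5), (2,3). Each pair (i,j) satisfies i < j and arr[i] > arr[j].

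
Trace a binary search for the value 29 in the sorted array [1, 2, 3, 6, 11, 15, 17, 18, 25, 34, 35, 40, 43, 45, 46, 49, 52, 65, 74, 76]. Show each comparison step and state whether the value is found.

Binary search for 29 in [1, 2, 3, 6, 11, 15, 17, 18, 25, 34, 35, 40, 43, 45, 46, 49, 52, 65, 74, 76]:

lo=0, hi=19, mid=9, arr[mid]=34 -> 34 > 29, search left half
lo=0, hi=8, mid=4, arr[mid]=11 -> 11 < 29, search right half
lo=5, hi=8, mid=6, arr[mid]=17 -> 17 < 29, search right half
lo=7, hi=8, mid=7, arr[mid]=18 -> 18 < 29, search right half
lo=8, hi=8, mid=8, arr[mid]=25 -> 25 < 29, search right half
lo=9 > hi=8, target 29 not found

Binary search determines that 29 is not in the array after 5 comparisons. The search space was exhausted without finding the target.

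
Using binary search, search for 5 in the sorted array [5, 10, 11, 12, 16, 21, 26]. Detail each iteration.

Binary search for 5 in [5, 10, 11, 12, 16, 21, 26]:

lo=0, hi=6, mid=3, arr[mid]=12 -> 12 > 5, search left half
lo=0, hi=2, mid=1, arr[mid]=10 -> 10 > 5, search left half
lo=0, hi=0, mid=0, arr[mid]=5 -> Found target at index 0!

Binary search finds 5 at index 0 after 3 comparisons. The search repeatedly halves the search space by comparing with the middle element.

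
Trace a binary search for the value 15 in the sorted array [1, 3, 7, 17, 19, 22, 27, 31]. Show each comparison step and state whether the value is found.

Binary search for 15 in [1, 3, 7, 17, 19, 22, 27, 31]:

lo=0, hi=7, mid=3, arr[mid]=17 -> 17 > 15, search left half
lo=0, hi=2, mid=1, arr[mid]=3 -> 3 < 15, search right half
lo=2, hi=2, mid=2, arr[mid]=7 -> 7 < 15, search right half
lo=3 > hi=2, target 15 not found

Binary search determines that 15 is not in the array after 3 comparisons. The search space was exhausted without finding the target.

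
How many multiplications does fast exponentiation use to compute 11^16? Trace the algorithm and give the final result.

Computing 11^16 by squaring (build up from 11^1; each line after the first costs one multiplication):

11^1 = 11
11^2 = (11^1)^2 = 11^2 = 121
11^4 = (11^2)^2 = 121^2 = 14641
11^8 = (11^4)^2 = 14641^2 = 214358881
11^16 = (11^8)^2 = 214358881^2 = 45949729863572161

Result: 45949729863572161
Multiplications needed: 4 (4 lines after 11^1)

11^16 = 45949729863572161. Using exponentiation by squaring, this requires 4 multiplications. The key idea: if the exponent is even, square the half-power; if odd, multiply by the base once.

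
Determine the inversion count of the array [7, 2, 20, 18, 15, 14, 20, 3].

Finding inversions in [7, 2, 20, 18, 15, 14, 20, 3]:

(0, 1): arr[0]=7 > arr[1]=2
(0, 7): arr[0]=7 > arr[7]=3
(2, 3): arr[2]=20 > arr[3]=18
(2, 4): arr[2]=20 > arr[4]=15
(2, 5): arr[2]=20 > arr[5]=14
(2, 7): arr[2]=20 > arr[7]=3
(3, 4): arr[3]=18 > arr[4]=15
(3, 5): arr[3]=18 > arr[5]=14
(3, 7): arr[3]=18 > arr[7]=3
(4, 5): arr[4]=15 > arr[5]=14
(4, 7): arr[4]=15 > arr[7]=3
(5, 7): arr[5]=14 > arr[7]=3
(6, 7): arr[6]=20 > arr[7]=3

Total inversions: 13

The array has 13 inversion(s): (0,1), (0,7), (2,3), (2,4), (2,5), (2,7), (3,4), (3,5), (3,7), (4,5), (4,7), (5,7), (6,7). Each pair (i,j) satisfies i < j and arr[i] > arr[j].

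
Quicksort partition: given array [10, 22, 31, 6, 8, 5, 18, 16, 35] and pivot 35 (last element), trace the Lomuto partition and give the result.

Lomuto partition with pivot = 35:

Initial array: [10, 22, 31, 6, 8, 5, 18, 16, 35]

arr[0]=10 <= 35: swap with position 0, array becomes [10, 22, 31, 6, 8, 5, 18, 16, 35]
arr[1]=22 <= 35: swap with position 1, array becomes [10, 22, 31, 6, 8, 5, 18, 16, 35]
arr[2]=31 <= 35: swap with position 2, array becomes [10, 22, 31, 6, 8, 5, 18, 16, 35]
arr[3]=6 <= 35: swap with position 3, array becomes [10, 22, 31, 6, 8, 5, 18, 16, 35]
arr[4]=8 <= 35: swap with position 4, array becomes [10, 22, 31, 6, 8, 5, 18, 16, 35]
arr[5]=5 <= 35: swap with position 5, array becomes [10, 22, 31, 6, 8, 5, 18, 16, 35]
arr[6]=18 <= 35: swap with position 6, array becomes [10, 22, 31, 6, 8, 5, 18, 16, 35]
arr[7]=16 <= 35: swap with position 7, array becomes [10, 22, 31, 6, 8, 5, 18, 16, 35]

Place pivot at position 8: [10, 22, 31, 6, 8, 5, 18, 16, 35]
Pivot position: 8

After partitioning with pivot 35, the array becomes [10, 22, 31, 6, 8, 5, 18, 16, 35]. The pivot is placed at index 8. All elements to the left of the pivot are <= 35, and all elements to the right are > 35.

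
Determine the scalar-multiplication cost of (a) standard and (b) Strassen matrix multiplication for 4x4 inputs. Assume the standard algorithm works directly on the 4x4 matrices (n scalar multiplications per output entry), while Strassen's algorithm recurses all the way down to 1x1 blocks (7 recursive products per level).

Matrix multiplication for 4x4 matrices:

Standard algorithm: 4^3 = 64 multiplications
Strassen's algorithm: 7^(log2(4)) = 7^2 = 49 multiplications
Savings: 64 - 49 = 15 multiplications

Standard: 64 multiplications (4^3). Strassen: 49 multiplications (7^2). Strassen reduces 8 recursive multiplications to 7 at each level.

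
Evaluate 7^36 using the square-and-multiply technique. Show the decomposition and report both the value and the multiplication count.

Computing 7^36 by squaring (build up from 7^1; each line after the first costs one multiplication):

7^1 = 7
7^2 = (7^1)^2 = 7^2 = 49
7^4 = (7^2)^2 = 49^2 = 2401
7^8 = (7^4)^2 = 2401^2 = 5764801
7^9 = 7 * 7^8 = 7 * 5764801 = 40353607
7^18 = (7^9)^2 = 40353607^2 = 1628413597910449
7^36 = (7^18)^2 = 1628413597910449^2 = 2651730845859653471779023381601

Result: 2651730845859653471779023381601
Multiplications needed: 6 (6 lines after 7^1)

7^36 = 2651730845859653471779023381601. Using exponentiation by squaring, this requires 6 multiplications. The key idea: if the exponent is even, square the half-power; if odd, multiply by the base once.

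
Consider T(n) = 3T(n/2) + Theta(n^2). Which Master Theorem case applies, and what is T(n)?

Master Theorem for T(n) = 3T(n/2) + O(n^2):

a = 3, b = 2, c = 2
log_b(a) = log_2(3) = 1.5850

Case 3: c = 2 > log_2(3) = 1.5850
T(n) = O(n^2) = O(n^2)

For T(n) = 3T(n/2) + O(n^2): log_2(3) = 1.5850. This is Case 3 of the Master Theorem (c > log_b(a), work dominated by root), giving O(n^2).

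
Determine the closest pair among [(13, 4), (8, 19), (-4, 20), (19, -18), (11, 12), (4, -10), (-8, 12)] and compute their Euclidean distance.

Computing all pairwise distances among 7 points:

d((13, 4), (8, 19)) = 15.8114
d((13, 4), (-4, 20)) = 23.3452
d((13, 4), (19, -18)) = 22.8035
d((13, 4), (11, 12)) = 8.2462
d((13, 4), (4, -10)) = 16.6433
d((13, 4), (-8, 12)) = 22.4722
d((8, 19), (-4, 20)) = 12.0416
d((8, 19), (19, -18)) = 38.6005
d((8, 19), (11, 12)) = 7.6158 <-- minimum
d((8, 19), (4, -10)) = 29.2746
d((8, 19), (-8, 12)) = 17.4642
d((-4, 20), (19, -18)) = 44.4185
d((-4, 20), (11, 12)) = 17.0
d((-4, 20), (4, -10)) = 31.0483
d((-4, 20), (-8, 12)) = 8.9443
d((19, -18), (11, 12)) = 31.0483
d((19, -18), (4, -10)) = 17.0
d((19, -18), (-8, 12)) = 40.3609
d((11, 12), (4, -10)) = 23.0868
d((11, 12), (-8, 12)) = 19.0
d((4, -10), (-8, 12)) = 25.0599

Closest pair: (8, 19) and (11, 12) with distance 7.6158

The closest pair is (8, 19) and (11, 12) with Euclidean distance 7.6158. For 7 points, brute-force pairwise comparison is shown above. For large n, the divide-and-conquer algorithm (sort by x, recurse on halves, check the dividing strip) achieves O(n log n).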